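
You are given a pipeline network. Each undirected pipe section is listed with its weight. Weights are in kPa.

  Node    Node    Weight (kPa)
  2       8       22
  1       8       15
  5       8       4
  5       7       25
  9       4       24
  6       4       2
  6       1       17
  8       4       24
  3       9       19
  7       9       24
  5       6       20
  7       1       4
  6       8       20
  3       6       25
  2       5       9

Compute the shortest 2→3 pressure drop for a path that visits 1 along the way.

70 kPa

Best 2 to 1: 2–5–8–1 costing 28
Shortest 1→3: 1–6–3 = 42
Total via 1: 28 + 42 = 70 kPa.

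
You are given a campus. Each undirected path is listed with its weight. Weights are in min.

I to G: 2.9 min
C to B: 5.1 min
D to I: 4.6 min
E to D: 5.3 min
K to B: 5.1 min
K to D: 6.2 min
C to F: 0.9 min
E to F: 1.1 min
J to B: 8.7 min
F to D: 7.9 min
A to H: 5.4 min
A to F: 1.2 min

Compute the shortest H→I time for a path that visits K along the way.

28.5 min

Shortest H→K: H → A → F → C → B → K = 17.7
Shortest K→I: K → D → I = 10.8
Total via K: 17.7 + 10.8 = 28.5 min.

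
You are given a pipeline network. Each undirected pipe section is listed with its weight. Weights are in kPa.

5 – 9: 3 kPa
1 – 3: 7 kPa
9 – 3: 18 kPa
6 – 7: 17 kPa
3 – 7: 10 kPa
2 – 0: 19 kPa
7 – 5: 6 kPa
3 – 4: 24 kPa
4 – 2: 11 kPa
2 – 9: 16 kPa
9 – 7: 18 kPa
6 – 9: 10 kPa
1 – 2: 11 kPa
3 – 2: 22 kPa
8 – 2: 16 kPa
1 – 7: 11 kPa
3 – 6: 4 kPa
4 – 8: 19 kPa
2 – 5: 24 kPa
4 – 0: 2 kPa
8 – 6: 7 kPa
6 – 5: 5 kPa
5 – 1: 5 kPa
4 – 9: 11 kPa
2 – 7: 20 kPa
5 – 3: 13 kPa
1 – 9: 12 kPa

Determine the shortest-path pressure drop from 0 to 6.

21 kPa

Enumerating some paths:
0 - 4 - 9 - 6: 2+11+10 = 23
0 - 4 - 8 - 6: 2+19+7 = 28
0 - 4 - 9 - 5 - 6: 2+11+3+5 = 21
The minimum is 21 kPa via 0 - 4 - 9 - 5 - 6.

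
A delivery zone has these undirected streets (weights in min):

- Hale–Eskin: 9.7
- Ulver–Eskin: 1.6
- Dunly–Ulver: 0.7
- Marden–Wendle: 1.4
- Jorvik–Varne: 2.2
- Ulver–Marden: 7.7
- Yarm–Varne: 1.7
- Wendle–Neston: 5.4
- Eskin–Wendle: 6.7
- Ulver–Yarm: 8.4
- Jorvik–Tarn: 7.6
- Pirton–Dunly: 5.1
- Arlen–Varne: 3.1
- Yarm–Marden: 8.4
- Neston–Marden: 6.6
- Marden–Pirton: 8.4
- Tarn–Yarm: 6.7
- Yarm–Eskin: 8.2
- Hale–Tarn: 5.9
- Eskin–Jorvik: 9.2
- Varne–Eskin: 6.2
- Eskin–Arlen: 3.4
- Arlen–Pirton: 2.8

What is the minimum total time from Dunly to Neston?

14.4 min

Shortest distances from Dunly:
Dunly: 0
Ulver: 0.7  (via Dunly)
Eskin: 2.3  (via Ulver)
Pirton: 5.1  (via Dunly)
Arlen: 5.7  (via Eskin)
Marden: 8.4  (via Ulver)
Varne: 8.5  (via Eskin)
Wendle: 9  (via Eskin)
Yarm: 9.1  (via Ulver)
Jorvik: 10.7  (via Varne)
Hale: 12  (via Eskin)
Neston: 14.4  (via Wendle)
Shortest route: Dunly–Ulver–Eskin–Wendle–Neston = 14.4 min.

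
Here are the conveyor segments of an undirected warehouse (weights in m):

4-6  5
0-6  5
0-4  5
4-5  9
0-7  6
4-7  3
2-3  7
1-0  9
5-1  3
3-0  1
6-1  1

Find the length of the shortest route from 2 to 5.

Shortest distances from 2:
2: 0
3: 7  (via 2)
0: 8  (via 3)
4: 13  (via 0)
6: 13  (via 0)
1: 14  (via 6)
7: 14  (via 0)
5: 17  (via 1)
Shortest route: 2 → 3 → 0 → 6 → 1 → 5 = 17 m.

17 m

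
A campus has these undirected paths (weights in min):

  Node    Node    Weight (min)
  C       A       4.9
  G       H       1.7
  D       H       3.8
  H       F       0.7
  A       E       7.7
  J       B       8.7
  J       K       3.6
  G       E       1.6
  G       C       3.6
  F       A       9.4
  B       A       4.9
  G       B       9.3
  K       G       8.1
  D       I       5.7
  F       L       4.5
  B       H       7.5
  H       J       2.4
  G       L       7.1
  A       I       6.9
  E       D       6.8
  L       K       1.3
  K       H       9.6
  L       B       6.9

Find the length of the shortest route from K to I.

Shortest distances from K:
K: 0
L: 1.3  (via K)
J: 3.6  (via K)
F: 5.8  (via L)
H: 6  (via J)
G: 7.7  (via H)
B: 8.2  (via L)
E: 9.3  (via G)
D: 9.8  (via H)
C: 11.3  (via G)
A: 13.1  (via B)
I: 15.5  (via D)
Shortest route: K → J → H → D → I = 15.5 min.

15.5 min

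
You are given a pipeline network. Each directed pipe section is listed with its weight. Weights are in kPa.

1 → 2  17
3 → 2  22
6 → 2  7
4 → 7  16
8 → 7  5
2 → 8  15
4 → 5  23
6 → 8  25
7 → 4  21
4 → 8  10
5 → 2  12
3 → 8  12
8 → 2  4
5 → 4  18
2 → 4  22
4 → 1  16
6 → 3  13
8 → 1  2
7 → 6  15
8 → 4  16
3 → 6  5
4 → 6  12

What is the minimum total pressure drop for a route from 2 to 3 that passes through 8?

Best 2 to 8: 2 → 8 costing 15
Shortest 8→3: 8 → 7 → 6 → 3 = 33
Total via 8: 15 + 33 = 48 kPa.

48 kPa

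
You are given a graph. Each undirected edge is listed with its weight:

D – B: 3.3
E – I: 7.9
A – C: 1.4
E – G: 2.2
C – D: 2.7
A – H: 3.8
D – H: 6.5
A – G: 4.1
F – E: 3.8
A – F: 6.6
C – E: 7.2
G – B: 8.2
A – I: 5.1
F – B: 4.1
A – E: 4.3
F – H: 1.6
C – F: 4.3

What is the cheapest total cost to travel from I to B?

Running Dijkstra from I:
I: 0
A: 5.1  (via I)
C: 6.5  (via A)
E: 7.9  (via I)
H: 8.9  (via A)
D: 9.2  (via C)
G: 9.2  (via A)
F: 10.5  (via H)
B: 12.5  (via D)
Shortest route: I–A–C–D–B = 12.5.

12.5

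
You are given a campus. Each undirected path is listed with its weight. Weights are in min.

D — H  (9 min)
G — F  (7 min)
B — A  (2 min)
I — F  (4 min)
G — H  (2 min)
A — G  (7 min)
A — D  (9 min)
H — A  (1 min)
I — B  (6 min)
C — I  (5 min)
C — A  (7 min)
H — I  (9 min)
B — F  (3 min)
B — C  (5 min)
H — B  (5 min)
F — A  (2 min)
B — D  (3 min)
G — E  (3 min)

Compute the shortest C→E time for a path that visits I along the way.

17 min

Best C to I: C–I costing 5
Shortest I→E: I–F–A–H–G–E = 12
Total via I: 5 + 12 = 17 min.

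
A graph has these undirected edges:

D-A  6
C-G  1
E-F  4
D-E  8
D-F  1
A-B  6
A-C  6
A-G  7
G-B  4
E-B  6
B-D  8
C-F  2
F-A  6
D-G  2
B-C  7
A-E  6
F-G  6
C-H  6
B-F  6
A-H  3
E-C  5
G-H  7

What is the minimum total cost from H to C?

6

Settle nodes by increasing distance from H:
H: 0
A: 3  (via H)
C: 6  (via H)
Shortest route: H → C = 6.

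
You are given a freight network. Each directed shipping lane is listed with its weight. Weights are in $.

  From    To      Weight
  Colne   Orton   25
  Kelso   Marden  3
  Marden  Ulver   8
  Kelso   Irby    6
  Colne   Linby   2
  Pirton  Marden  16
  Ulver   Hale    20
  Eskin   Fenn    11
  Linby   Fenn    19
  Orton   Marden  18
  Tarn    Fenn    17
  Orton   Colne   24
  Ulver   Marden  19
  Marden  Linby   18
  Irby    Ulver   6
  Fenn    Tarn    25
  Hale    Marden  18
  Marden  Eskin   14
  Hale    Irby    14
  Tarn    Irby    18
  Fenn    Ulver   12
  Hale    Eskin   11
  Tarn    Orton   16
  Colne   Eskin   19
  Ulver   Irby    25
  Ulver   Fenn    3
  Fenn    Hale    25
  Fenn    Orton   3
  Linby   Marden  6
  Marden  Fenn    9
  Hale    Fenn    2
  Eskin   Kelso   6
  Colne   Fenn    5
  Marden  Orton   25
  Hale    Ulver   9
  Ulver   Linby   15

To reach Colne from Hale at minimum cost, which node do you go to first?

Compare a few routes:
Hale → Eskin → Fenn → Orton → Colne: 11+11+3+24 = 49
Hale → Fenn → Orton → Colne: 2+3+24 = 29
Hale → Ulver → Fenn → Orton → Colne: 9+3+3+24 = 39
Hale → Irby → Ulver → Fenn → Orton → Colne: 14+6+3+3+24 = 50
Cheapest is Hale → Fenn → Orton → Colne at $29.
So from Hale the first move is to Fenn.

Fenn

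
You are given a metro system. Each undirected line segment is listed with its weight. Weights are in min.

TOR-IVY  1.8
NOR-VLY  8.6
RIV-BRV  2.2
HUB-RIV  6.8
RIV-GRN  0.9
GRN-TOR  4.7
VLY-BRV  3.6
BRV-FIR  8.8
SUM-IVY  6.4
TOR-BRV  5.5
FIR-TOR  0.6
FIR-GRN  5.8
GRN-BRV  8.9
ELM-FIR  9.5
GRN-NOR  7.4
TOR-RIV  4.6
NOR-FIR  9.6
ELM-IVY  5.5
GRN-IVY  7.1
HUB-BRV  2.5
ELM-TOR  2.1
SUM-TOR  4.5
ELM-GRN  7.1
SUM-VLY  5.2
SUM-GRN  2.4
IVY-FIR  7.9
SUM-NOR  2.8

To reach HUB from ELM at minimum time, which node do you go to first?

Candidate routes:
ELM - TOR - GRN - RIV - BRV - HUB: 2.1+4.7+0.9+2.2+2.5 = 12.4
ELM - TOR - RIV - BRV - HUB: 2.1+4.6+2.2+2.5 = 11.4
ELM - TOR - BRV - HUB: 2.1+5.5+2.5 = 10.1
Cheapest is ELM - TOR - BRV - HUB at 10.1 min.
So from ELM the first move is to TOR.

TOR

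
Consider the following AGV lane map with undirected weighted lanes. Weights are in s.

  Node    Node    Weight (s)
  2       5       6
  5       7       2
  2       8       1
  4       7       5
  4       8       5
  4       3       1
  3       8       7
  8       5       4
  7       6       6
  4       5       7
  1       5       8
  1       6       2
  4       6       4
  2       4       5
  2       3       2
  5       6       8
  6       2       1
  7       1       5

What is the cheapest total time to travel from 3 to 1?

5 s

Enumerating some paths:
3 - 4 - 2 - 6 - 1: 1+5+1+2 = 9
3 - 4 - 6 - 1: 1+4+2 = 7
3 - 2 - 6 - 1: 2+1+2 = 5
Cheapest is 3 - 2 - 6 - 1 at 5 s.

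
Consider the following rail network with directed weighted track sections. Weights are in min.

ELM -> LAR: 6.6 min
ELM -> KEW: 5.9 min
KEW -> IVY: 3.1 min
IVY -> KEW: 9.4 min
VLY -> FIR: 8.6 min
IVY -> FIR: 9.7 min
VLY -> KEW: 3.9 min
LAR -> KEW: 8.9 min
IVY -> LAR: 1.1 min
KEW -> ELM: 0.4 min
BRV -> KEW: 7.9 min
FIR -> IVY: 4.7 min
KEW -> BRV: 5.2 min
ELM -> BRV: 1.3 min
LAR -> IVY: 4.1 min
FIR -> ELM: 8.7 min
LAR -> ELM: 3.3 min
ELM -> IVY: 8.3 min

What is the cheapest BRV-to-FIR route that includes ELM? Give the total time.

26.3 min

Shortest BRV→ELM: BRV → KEW → ELM = 8.3
Best ELM to FIR: ELM → IVY → FIR costing 18
Total via ELM: 8.3 + 18 = 26.3 min.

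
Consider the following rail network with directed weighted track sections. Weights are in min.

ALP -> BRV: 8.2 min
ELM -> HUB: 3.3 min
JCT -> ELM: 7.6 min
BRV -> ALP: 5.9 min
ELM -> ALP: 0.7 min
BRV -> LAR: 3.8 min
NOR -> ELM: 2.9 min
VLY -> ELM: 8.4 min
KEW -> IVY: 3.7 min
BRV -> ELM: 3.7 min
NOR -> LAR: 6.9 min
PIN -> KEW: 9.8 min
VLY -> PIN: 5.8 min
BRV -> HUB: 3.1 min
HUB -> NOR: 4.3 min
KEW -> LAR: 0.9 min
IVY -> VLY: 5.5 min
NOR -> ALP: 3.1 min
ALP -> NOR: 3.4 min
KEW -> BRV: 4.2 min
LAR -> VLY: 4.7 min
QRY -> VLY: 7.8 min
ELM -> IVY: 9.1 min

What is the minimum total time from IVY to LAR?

Compare a few routes:
IVY–VLY–ELM–ALP–NOR–LAR: 5.5+8.4+0.7+3.4+6.9 = 24.9
IVY–VLY–PIN–KEW–LAR: 5.5+5.8+9.8+0.9 = 22
The minimum is 22 min via IVY–VLY–PIN–KEW–LAR.

22 min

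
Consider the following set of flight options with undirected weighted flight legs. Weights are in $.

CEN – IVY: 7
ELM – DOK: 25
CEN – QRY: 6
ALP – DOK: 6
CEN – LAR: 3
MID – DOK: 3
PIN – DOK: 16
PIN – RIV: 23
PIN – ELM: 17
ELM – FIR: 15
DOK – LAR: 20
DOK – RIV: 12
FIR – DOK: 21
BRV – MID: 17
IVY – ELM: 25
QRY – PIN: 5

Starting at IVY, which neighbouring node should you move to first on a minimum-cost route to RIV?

CEN

Candidate routes:
IVY–CEN–LAR–DOK–RIV: 7+3+20+12 = 42
IVY–ELM–DOK–RIV: 25+25+12 = 62
IVY–CEN–QRY–PIN–RIV: 7+6+5+23 = 41
IVY–CEN–QRY–PIN–DOK–RIV: 7+6+5+16+12 = 46
The minimum is $41 via IVY–CEN–QRY–PIN–RIV.
So from IVY the first move is to CEN.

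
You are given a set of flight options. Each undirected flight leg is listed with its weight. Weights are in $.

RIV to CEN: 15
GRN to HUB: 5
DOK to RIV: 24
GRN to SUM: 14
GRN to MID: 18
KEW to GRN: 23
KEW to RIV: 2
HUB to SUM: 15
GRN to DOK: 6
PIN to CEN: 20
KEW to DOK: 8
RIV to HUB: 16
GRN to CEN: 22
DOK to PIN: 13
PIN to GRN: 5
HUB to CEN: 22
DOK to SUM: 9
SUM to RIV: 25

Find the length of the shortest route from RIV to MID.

Enumerating some paths:
RIV → HUB → GRN → MID: 16+5+18 = 39
RIV → KEW → DOK → GRN → MID: 2+8+6+18 = 34
The minimum is $34 via RIV → KEW → DOK → GRN → MID.

$34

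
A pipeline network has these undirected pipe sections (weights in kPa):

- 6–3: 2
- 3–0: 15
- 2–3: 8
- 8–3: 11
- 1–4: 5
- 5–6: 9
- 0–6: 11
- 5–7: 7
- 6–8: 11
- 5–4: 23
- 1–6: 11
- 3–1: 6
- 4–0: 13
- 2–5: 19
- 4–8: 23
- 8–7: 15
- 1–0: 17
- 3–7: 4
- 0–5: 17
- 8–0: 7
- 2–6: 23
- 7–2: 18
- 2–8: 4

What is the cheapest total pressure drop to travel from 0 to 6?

11 kPa

Settle nodes by increasing distance from 0:
0: 0
8: 7  (via 0)
2: 11  (via 8)
6: 11  (via 0)
Shortest route: 0 → 6 = 11 kPa.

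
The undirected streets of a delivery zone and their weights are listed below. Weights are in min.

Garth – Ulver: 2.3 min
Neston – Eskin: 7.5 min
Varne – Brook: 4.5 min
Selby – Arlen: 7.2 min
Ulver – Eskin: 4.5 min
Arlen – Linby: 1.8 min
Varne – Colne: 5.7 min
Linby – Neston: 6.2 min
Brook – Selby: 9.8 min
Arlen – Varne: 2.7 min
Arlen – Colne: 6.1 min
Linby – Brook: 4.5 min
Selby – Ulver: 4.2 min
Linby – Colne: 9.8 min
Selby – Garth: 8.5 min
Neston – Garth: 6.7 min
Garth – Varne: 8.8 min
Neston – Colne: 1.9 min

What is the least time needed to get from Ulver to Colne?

10.9 min

Candidate routes:
Ulver → Garth → Varne → Colne: 2.3+8.8+5.7 = 16.8
Ulver → Garth → Neston → Colne: 2.3+6.7+1.9 = 10.9
Ulver → Eskin → Neston → Colne: 4.5+7.5+1.9 = 13.9
Ulver → Selby → Arlen → Colne: 4.2+7.2+6.1 = 17.5
Cheapest is Ulver → Garth → Neston → Colne at 10.9 min.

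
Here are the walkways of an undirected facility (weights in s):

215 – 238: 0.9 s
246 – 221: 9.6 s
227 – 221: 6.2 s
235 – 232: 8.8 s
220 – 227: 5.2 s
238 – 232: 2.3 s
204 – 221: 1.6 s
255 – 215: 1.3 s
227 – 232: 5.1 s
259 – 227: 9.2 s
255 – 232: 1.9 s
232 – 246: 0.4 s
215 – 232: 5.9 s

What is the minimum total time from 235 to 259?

23.1 s

Candidate routes:
235 - 232 - 227 - 259: 8.8+5.1+9.2 = 23.1
235 - 232 - 246 - 221 - 227 - 259: 8.8+0.4+9.6+6.2+9.2 = 34.2
Cheapest is 235 - 232 - 227 - 259 at 23.1 s.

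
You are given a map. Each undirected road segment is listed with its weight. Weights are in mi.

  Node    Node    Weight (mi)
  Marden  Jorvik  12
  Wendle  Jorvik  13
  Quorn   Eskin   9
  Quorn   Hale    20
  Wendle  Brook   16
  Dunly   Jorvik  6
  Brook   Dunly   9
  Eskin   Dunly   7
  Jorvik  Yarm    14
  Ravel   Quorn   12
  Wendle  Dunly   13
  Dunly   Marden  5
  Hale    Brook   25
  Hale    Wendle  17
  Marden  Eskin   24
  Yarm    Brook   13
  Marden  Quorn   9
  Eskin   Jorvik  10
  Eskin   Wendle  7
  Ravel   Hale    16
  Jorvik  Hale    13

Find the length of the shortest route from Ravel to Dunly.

26 mi

Shortest distances from Ravel:
Ravel: 0
Quorn: 12  (via Ravel)
Hale: 16  (via Ravel)
Eskin: 21  (via Quorn)
Marden: 21  (via Quorn)
Dunly: 26  (via Marden)
Shortest route: Ravel–Quorn–Marden–Dunly = 26 mi.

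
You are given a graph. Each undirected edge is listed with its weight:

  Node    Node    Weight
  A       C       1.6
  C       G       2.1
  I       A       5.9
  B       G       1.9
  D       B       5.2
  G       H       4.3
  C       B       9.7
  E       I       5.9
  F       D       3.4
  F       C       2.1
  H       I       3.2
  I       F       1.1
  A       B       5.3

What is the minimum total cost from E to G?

Shortest distances from E:
E: 0
I: 5.9  (via E)
F: 7  (via I)
C: 9.1  (via F)
H: 9.1  (via I)
D: 10.4  (via F)
A: 10.7  (via C)
G: 11.2  (via C)
Shortest route: E–I–F–C–G = 11.2.

11.2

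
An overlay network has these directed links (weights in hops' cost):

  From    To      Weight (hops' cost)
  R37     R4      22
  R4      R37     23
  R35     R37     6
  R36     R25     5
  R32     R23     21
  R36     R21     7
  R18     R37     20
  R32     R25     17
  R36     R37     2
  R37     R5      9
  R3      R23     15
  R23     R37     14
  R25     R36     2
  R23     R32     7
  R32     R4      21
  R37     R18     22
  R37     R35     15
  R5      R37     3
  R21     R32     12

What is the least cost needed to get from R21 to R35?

48 hops' cost

Enumerating some paths:
R21 - R32 - R4 - R37 - R35: 12+21+23+15 = 71
R21 - R32 - R25 - R36 - R37 - R35: 12+17+2+2+15 = 48
R21 - R32 - R23 - R37 - R35: 12+21+14+15 = 62
The minimum is 48 hops' cost via R21 - R32 - R25 - R36 - R37 - R35.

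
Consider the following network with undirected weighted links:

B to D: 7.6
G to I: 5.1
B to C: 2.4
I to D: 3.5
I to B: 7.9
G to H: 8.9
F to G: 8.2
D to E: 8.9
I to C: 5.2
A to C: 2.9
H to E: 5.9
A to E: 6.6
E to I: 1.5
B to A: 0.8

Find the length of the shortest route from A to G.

13.2

Enumerating some paths:
A - B - C - I - G: 0.8+2.4+5.2+5.1 = 13.5
A - C - I - G: 2.9+5.2+5.1 = 13.2
Cheapest is A - C - I - G at 13.2.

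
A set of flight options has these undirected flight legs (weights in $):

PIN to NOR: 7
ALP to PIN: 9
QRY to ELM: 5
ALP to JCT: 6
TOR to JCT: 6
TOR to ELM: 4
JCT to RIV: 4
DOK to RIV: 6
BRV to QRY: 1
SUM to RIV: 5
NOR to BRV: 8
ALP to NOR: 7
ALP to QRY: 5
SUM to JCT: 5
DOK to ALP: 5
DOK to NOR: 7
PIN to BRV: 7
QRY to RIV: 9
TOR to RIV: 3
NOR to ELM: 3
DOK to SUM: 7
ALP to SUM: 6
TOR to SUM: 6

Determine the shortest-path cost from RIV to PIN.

Compare a few routes:
RIV - QRY - BRV - PIN: 9+1+7 = 17
RIV - JCT - ALP - PIN: 4+6+9 = 19
The minimum is $17 via RIV - QRY - BRV - PIN.

$17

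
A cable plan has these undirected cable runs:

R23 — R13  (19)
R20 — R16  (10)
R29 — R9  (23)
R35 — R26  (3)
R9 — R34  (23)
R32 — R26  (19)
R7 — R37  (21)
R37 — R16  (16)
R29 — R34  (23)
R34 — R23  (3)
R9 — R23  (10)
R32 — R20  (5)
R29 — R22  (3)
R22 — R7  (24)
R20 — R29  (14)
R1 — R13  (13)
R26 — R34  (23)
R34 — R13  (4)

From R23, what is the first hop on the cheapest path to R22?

R34

Compare a few routes:
R23 - R34 - R29 - R22: 3+23+3 = 29
R23 - R34 - R9 - R29 - R22: 3+23+23+3 = 52
R23 - R13 - R34 - R29 - R22: 19+4+23+3 = 49
R23 - R9 - R29 - R22: 10+23+3 = 36
Cheapest is R23 - R34 - R29 - R22 at 29.
So from R23 the first move is to R34.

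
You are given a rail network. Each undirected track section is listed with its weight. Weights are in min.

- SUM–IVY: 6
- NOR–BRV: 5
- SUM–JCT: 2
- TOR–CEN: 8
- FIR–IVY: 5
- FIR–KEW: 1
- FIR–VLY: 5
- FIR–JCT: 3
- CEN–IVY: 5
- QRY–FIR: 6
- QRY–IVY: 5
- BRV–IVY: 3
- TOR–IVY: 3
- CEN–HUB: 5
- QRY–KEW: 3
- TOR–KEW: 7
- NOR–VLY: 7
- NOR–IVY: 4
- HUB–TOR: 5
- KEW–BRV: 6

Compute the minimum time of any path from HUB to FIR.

13 min

Settle nodes by increasing distance from HUB:
HUB: 0
CEN: 5  (via HUB)
TOR: 5  (via HUB)
IVY: 8  (via TOR)
BRV: 11  (via IVY)
KEW: 12  (via TOR)
NOR: 12  (via IVY)
QRY: 13  (via IVY)
FIR: 13  (via IVY)
Shortest route: HUB → TOR → IVY → FIR = 13 min.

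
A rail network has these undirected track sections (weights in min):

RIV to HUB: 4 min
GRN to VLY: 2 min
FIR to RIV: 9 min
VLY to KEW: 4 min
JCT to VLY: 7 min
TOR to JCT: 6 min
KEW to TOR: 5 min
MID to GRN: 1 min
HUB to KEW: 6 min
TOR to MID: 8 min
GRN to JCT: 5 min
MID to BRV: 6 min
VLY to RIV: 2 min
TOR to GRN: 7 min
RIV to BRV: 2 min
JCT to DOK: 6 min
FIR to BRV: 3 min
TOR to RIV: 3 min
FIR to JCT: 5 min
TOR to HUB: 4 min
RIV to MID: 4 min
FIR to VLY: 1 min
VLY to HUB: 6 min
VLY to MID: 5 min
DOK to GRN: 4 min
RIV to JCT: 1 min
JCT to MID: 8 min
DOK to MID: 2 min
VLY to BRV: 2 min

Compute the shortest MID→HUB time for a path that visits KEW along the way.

Shortest MID→KEW: MID–GRN–VLY–KEW = 7
Shortest KEW→HUB: KEW–HUB = 6
Total via KEW: 7 + 6 = 13 min.

13 min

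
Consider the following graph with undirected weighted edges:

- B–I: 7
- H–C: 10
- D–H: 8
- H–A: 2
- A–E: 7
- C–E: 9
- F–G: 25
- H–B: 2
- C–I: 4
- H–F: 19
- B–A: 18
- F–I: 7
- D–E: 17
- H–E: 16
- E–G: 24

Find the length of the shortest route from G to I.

Candidate routes:
G - E - C - I: 24+9+4 = 37
G - F - I: 25+7 = 32
G - E - A - H - B - I: 24+7+2+2+7 = 42
G - E - A - H - C - I: 24+7+2+10+4 = 47
Cheapest is G - F - I at 32.

32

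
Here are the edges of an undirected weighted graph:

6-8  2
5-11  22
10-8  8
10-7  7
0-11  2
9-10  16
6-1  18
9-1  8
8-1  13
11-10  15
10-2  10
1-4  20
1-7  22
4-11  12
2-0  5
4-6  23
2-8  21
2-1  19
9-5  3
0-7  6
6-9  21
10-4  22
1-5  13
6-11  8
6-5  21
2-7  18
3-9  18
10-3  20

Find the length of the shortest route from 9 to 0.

27

Running Dijkstra from 9:
9: 0
5: 3  (via 9)
1: 8  (via 9)
10: 16  (via 9)
3: 18  (via 9)
6: 21  (via 9)
8: 21  (via 1)
7: 23  (via 10)
11: 25  (via 5)
2: 26  (via 10)
0: 27  (via 11)
Shortest route: 9 → 5 → 11 → 0 = 27.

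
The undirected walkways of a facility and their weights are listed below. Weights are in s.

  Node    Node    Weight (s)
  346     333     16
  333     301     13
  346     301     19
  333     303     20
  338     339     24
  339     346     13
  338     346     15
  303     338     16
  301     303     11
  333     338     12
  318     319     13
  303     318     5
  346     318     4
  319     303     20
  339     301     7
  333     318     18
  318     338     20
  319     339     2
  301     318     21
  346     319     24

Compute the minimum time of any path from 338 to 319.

Compare a few routes:
338 - 346 - 339 - 319: 15+13+2 = 30
338 - 339 - 319: 24+2 = 26
The minimum is 26 s via 338 - 339 - 319.

26 s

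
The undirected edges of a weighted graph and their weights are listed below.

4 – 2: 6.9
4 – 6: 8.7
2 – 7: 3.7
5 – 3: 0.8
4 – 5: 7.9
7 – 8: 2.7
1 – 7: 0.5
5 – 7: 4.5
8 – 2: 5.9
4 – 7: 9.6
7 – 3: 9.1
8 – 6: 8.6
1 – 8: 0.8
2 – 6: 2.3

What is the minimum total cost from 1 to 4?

Shortest distances from 1:
1: 0
7: 0.5  (via 1)
8: 0.8  (via 1)
2: 4.2  (via 7)
5: 5  (via 7)
3: 5.8  (via 5)
6: 6.5  (via 2)
4: 10.1  (via 7)
Shortest route: 1 → 7 → 4 = 10.1.

10.1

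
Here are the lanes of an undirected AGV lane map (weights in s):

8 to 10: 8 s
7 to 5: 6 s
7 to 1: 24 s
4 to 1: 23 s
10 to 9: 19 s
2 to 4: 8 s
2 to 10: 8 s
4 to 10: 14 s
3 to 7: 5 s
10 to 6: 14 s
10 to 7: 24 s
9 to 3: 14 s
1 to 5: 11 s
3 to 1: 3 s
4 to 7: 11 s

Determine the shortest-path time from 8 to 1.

40 s

Candidate routes:
8 - 10 - 7 - 3 - 1: 8+24+5+3 = 40
8 - 10 - 2 - 4 - 7 - 3 - 1: 8+8+8+11+5+3 = 43
8 - 10 - 4 - 7 - 3 - 1: 8+14+11+5+3 = 41
8 - 10 - 9 - 3 - 1: 8+19+14+3 = 44
The minimum is 40 s via 8 - 10 - 7 - 3 - 1.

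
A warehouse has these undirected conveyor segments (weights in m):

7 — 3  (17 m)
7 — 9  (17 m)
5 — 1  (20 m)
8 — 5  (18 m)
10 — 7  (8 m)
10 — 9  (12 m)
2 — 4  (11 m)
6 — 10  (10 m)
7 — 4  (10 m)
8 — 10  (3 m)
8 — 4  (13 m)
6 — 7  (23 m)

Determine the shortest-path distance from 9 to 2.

Enumerating some paths:
9 → 7 → 4 → 2: 17+10+11 = 38
9 → 10 → 7 → 4 → 2: 12+8+10+11 = 41
9 → 10 → 8 → 4 → 2: 12+3+13+11 = 39
Cheapest is 9 → 7 → 4 → 2 at 38 m.

38 m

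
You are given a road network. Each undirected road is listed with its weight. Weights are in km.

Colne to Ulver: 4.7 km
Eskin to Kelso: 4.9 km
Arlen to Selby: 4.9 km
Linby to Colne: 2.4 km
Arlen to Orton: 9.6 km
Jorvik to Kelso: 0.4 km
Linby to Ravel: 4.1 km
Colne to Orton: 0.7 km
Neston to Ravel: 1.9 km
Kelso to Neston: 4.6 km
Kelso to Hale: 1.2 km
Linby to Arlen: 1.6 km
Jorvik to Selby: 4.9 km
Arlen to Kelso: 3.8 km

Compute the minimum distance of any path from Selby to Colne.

Candidate routes:
Selby–Arlen–Linby–Colne: 4.9+1.6+2.4 = 8.9
Selby–Arlen–Orton–Colne: 4.9+9.6+0.7 = 15.2
Selby–Jorvik–Kelso–Arlen–Linby–Colne: 4.9+0.4+3.8+1.6+2.4 = 13.1
Selby–Jorvik–Kelso–Neston–Ravel–Linby–Colne: 4.9+0.4+4.6+1.9+4.1+2.4 = 18.3
The minimum is 8.9 km via Selby–Arlen–Linby–Colne.

8.9 km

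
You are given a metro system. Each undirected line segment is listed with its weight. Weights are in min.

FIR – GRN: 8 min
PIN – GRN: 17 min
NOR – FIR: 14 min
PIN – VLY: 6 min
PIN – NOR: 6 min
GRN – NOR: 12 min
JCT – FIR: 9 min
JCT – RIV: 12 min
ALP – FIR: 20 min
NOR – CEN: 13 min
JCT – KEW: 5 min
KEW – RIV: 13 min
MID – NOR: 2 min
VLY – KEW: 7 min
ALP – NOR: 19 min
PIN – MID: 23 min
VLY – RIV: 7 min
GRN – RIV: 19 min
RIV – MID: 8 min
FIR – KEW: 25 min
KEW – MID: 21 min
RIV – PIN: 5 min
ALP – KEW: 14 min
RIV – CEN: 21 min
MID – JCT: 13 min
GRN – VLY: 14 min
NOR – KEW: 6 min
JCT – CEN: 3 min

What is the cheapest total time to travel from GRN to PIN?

Compare a few routes:
GRN–PIN: 17 = 17
GRN–NOR–PIN: 12+6 = 18
The minimum is 17 min via GRN–PIN.

17 min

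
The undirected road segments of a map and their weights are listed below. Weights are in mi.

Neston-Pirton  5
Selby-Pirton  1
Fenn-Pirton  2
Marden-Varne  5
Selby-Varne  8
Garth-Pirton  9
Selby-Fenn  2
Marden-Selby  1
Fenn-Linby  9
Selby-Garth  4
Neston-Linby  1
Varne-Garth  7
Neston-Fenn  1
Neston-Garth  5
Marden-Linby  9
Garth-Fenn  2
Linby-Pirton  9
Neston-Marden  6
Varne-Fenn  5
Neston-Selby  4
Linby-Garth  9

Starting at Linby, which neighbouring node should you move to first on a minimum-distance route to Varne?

Candidate routes:
Linby → Neston → Fenn → Varne: 1+1+5 = 7
Linby → Neston → Fenn → Selby → Marden → Varne: 1+1+2+1+5 = 10
Linby → Neston → Fenn → Garth → Varne: 1+1+2+7 = 11
Linby → Neston → Fenn → Pirton → Selby → Marden → Varne: 1+1+2+1+1+5 = 11
The minimum is 7 mi via Linby → Neston → Fenn → Varne.
So from Linby the first move is to Neston.

Neston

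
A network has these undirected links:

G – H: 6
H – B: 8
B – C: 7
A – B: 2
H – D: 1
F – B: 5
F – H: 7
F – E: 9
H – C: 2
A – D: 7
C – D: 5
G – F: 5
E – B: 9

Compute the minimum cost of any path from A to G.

12

Shortest distances from A:
A: 0
B: 2  (via A)
D: 7  (via A)
F: 7  (via B)
H: 8  (via D)
C: 9  (via B)
E: 11  (via B)
G: 12  (via F)
Shortest route: A → B → F → G = 12.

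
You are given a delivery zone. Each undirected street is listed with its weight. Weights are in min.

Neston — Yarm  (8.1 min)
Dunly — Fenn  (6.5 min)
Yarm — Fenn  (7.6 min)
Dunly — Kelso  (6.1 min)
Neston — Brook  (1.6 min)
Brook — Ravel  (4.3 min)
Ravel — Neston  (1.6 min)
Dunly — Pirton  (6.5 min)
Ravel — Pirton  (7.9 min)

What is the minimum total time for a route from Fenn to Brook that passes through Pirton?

24.1 min

Shortest Fenn→Pirton: Fenn–Dunly–Pirton = 13
Shortest Pirton→Brook: Pirton–Ravel–Neston–Brook = 11.1
Total via Pirton: 13 + 11.1 = 24.1 min.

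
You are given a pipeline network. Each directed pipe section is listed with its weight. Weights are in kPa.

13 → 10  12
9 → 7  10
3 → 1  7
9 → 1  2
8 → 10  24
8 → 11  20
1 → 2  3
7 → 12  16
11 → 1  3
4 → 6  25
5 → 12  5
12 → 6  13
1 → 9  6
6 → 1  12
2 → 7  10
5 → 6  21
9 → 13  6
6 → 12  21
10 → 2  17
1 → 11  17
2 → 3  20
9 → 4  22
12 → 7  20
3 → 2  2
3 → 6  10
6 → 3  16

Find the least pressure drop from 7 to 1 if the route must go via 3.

Shortest 7→3: 7–12–6–3 = 45
Best 3 to 1: 3–1 costing 7
Total via 3: 45 + 7 = 52 kPa.

52 kPa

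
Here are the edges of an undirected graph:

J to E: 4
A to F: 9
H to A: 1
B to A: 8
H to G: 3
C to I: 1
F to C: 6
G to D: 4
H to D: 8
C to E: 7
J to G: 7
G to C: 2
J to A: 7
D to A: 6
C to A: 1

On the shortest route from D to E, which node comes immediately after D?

Enumerating some paths:
D → G → C → E: 4+2+7 = 13
D → G → H → A → C → E: 4+3+1+1+7 = 16
D → A → C → E: 6+1+7 = 14
D → G → J → E: 4+7+4 = 15
Cheapest is D → G → C → E at 13.
So from D the first move is to G.

G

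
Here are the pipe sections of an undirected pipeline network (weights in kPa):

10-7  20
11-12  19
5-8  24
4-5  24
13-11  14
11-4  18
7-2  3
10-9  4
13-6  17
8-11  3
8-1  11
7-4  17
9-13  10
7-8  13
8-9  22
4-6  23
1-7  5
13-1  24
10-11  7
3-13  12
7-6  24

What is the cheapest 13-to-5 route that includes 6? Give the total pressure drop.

Shortest 13→6: 13 → 6 = 17
Best 6 to 5: 6 → 4 → 5 costing 47
Total via 6: 17 + 47 = 64 kPa.

64 kPa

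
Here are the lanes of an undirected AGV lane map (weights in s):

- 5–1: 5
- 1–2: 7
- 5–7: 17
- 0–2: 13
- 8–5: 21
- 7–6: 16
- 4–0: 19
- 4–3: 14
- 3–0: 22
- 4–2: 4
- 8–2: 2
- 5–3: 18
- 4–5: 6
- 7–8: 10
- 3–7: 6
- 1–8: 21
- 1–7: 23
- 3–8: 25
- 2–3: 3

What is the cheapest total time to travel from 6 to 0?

38 s

Enumerating some paths:
6 → 7 → 8 → 2 → 0: 16+10+2+13 = 41
6 → 7 → 3 → 2 → 4 → 0: 16+6+3+4+19 = 48
6 → 7 → 3 → 2 → 0: 16+6+3+13 = 38
6 → 7 → 3 → 0: 16+6+22 = 44
Cheapest is 6 → 7 → 3 → 2 → 0 at 38 s.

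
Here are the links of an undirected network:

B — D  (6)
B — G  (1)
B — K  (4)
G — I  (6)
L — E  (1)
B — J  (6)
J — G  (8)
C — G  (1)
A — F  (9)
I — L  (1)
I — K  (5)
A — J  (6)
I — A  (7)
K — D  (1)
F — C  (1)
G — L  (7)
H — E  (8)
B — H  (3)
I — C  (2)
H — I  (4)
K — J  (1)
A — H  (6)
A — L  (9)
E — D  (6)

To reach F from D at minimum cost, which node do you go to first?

K

Candidate routes:
D–B–G–C–F: 6+1+1+1 = 9
D–K–B–G–C–F: 1+4+1+1+1 = 8
D–K–I–C–F: 1+5+2+1 = 9
The minimum is 8 via D–K–B–G–C–F.
So from D the first move is to K.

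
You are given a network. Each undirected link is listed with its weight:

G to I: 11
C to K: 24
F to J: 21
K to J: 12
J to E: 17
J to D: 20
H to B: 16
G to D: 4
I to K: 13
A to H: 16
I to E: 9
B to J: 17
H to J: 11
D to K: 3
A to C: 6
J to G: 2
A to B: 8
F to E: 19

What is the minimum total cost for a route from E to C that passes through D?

50

Best E to D: E–J–G–D costing 23
Shortest D→C: D–K–C = 27
Total via D: 23 + 27 = 50.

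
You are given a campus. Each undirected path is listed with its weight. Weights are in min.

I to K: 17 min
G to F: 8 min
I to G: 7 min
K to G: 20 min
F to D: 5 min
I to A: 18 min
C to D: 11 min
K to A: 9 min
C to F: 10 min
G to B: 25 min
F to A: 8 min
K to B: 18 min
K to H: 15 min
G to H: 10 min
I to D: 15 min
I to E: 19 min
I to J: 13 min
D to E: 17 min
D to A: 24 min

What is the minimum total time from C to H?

Candidate routes:
C - F - G - H: 10+8+10 = 28
C - D - F - G - H: 11+5+8+10 = 34
C - F - A - K - H: 10+8+9+15 = 42
Cheapest is C - F - G - H at 28 min.

28 min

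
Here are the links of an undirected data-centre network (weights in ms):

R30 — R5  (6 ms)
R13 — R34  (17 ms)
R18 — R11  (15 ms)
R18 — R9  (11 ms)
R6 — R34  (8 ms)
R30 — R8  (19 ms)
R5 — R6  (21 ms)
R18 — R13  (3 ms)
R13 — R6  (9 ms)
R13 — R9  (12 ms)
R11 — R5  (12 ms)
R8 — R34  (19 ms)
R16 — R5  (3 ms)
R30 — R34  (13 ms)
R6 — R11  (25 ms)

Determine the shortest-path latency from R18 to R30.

Compare a few routes:
R18 - R9 - R13 - R6 - R34 - R30: 11+12+9+8+13 = 53
R18 - R9 - R13 - R34 - R30: 11+12+17+13 = 53
R18 - R13 - R34 - R30: 3+17+13 = 33
R18 - R13 - R6 - R5 - R30: 3+9+21+6 = 39
Cheapest is R18 - R13 - R34 - R30 at 33 ms.

33 ms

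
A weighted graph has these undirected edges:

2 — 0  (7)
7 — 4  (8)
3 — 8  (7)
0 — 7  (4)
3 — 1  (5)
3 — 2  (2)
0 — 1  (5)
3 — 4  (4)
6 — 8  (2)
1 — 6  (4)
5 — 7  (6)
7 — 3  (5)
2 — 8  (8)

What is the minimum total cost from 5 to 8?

Running Dijkstra from 5:
5: 0
7: 6  (via 5)
0: 10  (via 7)
3: 11  (via 7)
2: 13  (via 3)
4: 14  (via 7)
1: 15  (via 0)
8: 18  (via 3)
Shortest route: 5 → 7 → 3 → 8 = 18.

18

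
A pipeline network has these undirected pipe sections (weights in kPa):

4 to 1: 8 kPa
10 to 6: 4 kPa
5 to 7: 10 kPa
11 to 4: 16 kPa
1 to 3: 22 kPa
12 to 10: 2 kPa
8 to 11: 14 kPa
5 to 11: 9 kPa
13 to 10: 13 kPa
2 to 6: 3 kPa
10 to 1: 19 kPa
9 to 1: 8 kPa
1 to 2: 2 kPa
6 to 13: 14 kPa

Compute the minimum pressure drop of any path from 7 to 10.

Enumerating some paths:
7–5–11–4–1–2–6–10: 10+9+16+8+2+3+4 = 52
7–5–11–4–1–10: 10+9+16+8+19 = 62
The minimum is 52 kPa via 7–5–11–4–1–2–6–10.

52 kPa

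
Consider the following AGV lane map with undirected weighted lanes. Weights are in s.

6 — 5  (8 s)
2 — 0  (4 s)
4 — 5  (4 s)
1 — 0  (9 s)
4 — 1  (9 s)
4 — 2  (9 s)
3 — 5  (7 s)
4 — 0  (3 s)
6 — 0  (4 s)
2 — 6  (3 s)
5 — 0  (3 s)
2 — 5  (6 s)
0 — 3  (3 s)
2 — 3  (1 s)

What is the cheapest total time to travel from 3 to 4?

Enumerating some paths:
3 - 0 - 4: 3+3 = 6
3 - 2 - 0 - 4: 1+4+3 = 8
The minimum is 6 s via 3 - 0 - 4.

6 s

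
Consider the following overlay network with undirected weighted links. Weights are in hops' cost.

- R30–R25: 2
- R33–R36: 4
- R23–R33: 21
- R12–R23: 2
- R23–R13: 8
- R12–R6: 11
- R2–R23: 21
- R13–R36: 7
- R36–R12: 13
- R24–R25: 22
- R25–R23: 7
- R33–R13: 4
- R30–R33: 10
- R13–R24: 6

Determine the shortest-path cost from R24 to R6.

27 hops' cost

Enumerating some paths:
R24 - R13 - R33 - R36 - R12 - R6: 6+4+4+13+11 = 38
R24 - R13 - R23 - R12 - R6: 6+8+2+11 = 27
R24 - R13 - R36 - R12 - R6: 6+7+13+11 = 37
Cheapest is R24 - R13 - R23 - R12 - R6 at 27 hops' cost.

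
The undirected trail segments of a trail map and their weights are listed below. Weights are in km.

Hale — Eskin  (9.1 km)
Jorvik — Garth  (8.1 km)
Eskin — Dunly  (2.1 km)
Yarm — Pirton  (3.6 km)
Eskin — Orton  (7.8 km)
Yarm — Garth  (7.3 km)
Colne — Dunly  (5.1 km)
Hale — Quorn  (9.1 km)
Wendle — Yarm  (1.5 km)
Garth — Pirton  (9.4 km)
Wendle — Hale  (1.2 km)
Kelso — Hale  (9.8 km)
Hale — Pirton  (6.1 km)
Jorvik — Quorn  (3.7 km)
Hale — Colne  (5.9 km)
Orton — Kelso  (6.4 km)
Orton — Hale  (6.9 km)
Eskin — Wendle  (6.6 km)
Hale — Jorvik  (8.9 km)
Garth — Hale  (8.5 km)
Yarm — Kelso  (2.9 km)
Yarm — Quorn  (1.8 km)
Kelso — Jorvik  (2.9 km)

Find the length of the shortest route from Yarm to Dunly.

Compare a few routes:
Yarm–Wendle–Hale–Colne–Dunly: 1.5+1.2+5.9+5.1 = 13.7
Yarm–Wendle–Hale–Eskin–Dunly: 1.5+1.2+9.1+2.1 = 13.9
Yarm–Wendle–Eskin–Dunly: 1.5+6.6+2.1 = 10.2
Yarm–Kelso–Orton–Eskin–Dunly: 2.9+6.4+7.8+2.1 = 19.2
Cheapest is Yarm–Wendle–Eskin–Dunly at 10.2 km.

10.2 km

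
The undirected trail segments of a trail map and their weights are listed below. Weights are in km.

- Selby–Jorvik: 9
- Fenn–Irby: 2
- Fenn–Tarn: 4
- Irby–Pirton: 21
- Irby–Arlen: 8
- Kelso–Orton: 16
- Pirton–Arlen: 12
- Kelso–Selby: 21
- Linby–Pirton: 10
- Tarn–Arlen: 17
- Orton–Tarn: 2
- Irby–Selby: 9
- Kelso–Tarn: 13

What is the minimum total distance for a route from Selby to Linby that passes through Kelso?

70 km

Best Selby to Kelso: Selby → Kelso costing 21
Shortest Kelso→Linby: Kelso → Tarn → Fenn → Irby → Arlen → Pirton → Linby = 49
Total via Kelso: 21 + 49 = 70 km.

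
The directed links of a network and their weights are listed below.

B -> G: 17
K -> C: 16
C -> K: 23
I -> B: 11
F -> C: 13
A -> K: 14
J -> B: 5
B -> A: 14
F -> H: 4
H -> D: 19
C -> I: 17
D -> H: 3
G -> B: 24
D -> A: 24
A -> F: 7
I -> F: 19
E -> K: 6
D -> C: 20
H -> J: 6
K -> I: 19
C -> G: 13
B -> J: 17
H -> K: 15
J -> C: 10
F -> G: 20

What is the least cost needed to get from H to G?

Candidate routes:
H–K–C–G: 15+16+13 = 44
H–J–B–G: 6+5+17 = 28
H–J–C–G: 6+10+13 = 29
The minimum is 28 via H–J–B–G.

28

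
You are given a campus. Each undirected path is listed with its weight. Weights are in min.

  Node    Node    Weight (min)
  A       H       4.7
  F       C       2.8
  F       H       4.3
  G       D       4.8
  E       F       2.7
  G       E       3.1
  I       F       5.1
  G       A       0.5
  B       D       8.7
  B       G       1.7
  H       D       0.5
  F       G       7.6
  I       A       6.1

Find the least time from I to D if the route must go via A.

Shortest I→A: I → A = 6.1
Shortest A→D: A → H → D = 5.2
Total via A: 6.1 + 5.2 = 11.3 min.

11.3 min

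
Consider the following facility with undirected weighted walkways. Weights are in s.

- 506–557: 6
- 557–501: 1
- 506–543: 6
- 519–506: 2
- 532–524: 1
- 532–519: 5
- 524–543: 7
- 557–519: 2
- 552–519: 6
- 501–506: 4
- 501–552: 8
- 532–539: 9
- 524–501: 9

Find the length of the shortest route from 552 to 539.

Shortest distances from 552:
552: 0
519: 6  (via 552)
501: 8  (via 552)
506: 8  (via 519)
557: 8  (via 519)
532: 11  (via 519)
524: 12  (via 532)
543: 14  (via 506)
539: 20  (via 532)
Shortest route: 552 → 519 → 532 → 539 = 20 s.

20 s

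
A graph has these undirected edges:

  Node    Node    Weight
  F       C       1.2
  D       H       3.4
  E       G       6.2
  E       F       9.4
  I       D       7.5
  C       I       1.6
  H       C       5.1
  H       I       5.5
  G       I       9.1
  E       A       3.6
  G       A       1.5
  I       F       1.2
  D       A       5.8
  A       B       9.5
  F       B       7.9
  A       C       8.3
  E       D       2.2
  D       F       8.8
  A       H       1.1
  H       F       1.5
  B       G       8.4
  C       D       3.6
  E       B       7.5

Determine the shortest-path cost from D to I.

5.2

Candidate routes:
D–C–F–I: 3.6+1.2+1.2 = 6
D–C–I: 3.6+1.6 = 5.2
The minimum is 5.2 via D–C–I.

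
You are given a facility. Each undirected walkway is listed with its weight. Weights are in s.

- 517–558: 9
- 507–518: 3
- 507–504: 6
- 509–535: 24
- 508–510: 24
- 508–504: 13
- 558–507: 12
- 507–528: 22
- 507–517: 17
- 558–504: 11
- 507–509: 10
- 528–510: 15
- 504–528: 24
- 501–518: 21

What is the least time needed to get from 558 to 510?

48 s

Enumerating some paths:
558 - 504 - 508 - 510: 11+13+24 = 48
558 - 507 - 528 - 510: 12+22+15 = 49
558 - 504 - 528 - 510: 11+24+15 = 50
Cheapest is 558 - 504 - 508 - 510 at 48 s.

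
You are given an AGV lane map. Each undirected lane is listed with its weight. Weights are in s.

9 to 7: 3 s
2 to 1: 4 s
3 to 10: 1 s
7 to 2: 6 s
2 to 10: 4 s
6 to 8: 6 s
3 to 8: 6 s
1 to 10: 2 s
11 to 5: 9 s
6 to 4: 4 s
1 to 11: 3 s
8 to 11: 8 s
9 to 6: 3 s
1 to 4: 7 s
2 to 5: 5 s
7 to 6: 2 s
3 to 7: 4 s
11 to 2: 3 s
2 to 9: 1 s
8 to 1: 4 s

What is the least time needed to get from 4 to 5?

Running Dijkstra from 4:
4: 0
6: 4  (via 4)
7: 6  (via 6)
1: 7  (via 4)
9: 7  (via 6)
2: 8  (via 9)
10: 9  (via 1)
3: 10  (via 7)
8: 10  (via 6)
11: 10  (via 1)
5: 13  (via 2)
Shortest route: 4–6–9–2–5 = 13 s.

13 s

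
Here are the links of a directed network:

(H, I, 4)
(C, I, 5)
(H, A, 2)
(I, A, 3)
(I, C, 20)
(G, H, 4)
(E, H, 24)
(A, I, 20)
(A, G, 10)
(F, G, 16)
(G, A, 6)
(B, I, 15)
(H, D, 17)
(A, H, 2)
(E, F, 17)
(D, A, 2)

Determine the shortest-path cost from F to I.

24

Compare a few routes:
F - G - A - H - I: 16+6+2+4 = 28
F - G - H - I: 16+4+4 = 24
F - G - H - A - I: 16+4+2+20 = 42
Cheapest is F - G - H - I at 24.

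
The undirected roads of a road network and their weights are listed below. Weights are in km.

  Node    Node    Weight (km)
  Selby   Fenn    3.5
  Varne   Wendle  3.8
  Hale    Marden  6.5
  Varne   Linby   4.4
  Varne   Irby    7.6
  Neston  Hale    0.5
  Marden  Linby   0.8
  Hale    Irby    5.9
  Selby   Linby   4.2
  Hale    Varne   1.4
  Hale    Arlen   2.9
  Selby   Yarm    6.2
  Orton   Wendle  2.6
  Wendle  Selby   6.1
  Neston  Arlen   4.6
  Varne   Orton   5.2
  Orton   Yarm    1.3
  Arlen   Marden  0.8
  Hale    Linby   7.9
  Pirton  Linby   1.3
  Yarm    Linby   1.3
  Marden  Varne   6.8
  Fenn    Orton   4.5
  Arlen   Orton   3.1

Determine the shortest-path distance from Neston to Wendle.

5.7 km

Running Dijkstra from Neston:
Neston: 0
Hale: 0.5  (via Neston)
Varne: 1.9  (via Hale)
Arlen: 3.4  (via Hale)
Marden: 4.2  (via Arlen)
Linby: 5  (via Marden)
Wendle: 5.7  (via Varne)
Shortest route: Neston → Hale → Varne → Wendle = 5.7 km.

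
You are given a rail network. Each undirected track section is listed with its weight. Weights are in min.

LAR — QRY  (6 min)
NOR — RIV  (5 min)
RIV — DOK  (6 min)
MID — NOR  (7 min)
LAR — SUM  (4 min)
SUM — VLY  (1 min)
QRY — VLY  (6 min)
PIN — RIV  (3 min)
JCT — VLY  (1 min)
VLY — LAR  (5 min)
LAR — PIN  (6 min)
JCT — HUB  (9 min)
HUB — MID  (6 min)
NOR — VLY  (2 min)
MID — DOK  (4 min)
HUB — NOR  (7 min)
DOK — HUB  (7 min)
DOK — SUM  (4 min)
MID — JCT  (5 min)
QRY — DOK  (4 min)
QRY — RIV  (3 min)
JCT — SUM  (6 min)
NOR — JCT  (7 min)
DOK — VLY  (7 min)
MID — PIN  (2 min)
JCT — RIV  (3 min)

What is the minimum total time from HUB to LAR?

Running Dijkstra from HUB:
HUB: 0
MID: 6  (via HUB)
NOR: 7  (via HUB)
DOK: 7  (via HUB)
PIN: 8  (via MID)
JCT: 9  (via HUB)
VLY: 9  (via NOR)
SUM: 10  (via VLY)
RIV: 11  (via PIN)
QRY: 11  (via DOK)
LAR: 14  (via PIN)
Shortest route: HUB → MID → PIN → LAR = 14 min.

14 min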